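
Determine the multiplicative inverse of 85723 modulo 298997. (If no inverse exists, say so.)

202803

Apply the Euclidean algorithm to 298997 and 85723:
298997 = 3·85723 + 41828
85723 = 2·41828 + 2067
41828 = 20·2067 + 488
2067 = 4·488 + 115
488 = 4·115 + 28
115 = 4·28 + 3
28 = 9·3 + 1
3 = 3·1 + 0
Since gcd(85723, 298997) = 1, back-substitute to write 1 as a combination:
1 = 28 − 9·3
1 = −9·115 + 37·28
1 = 37·488 − 157·115
1 = −157·2067 + 665·488
1 = 665·41828 − 13457·2067
1 = −13457·85723 + 27579·41828
1 = 27579·298997 − 96194·85723
Hence 85723⁻¹ ≡ -96194 ≡ 202803 (mod 298997).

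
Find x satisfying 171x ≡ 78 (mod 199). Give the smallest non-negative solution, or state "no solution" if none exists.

182

First find gcd(171, 199):
199 = 1·171 + 28
171 = 6·28 + 3
28 = 9·3 + 1
3 = 3·1 + 0
gcd = 1, so a unique solution mod 199 exists.
Back-substitute for the Bézout coefficients:
1 = 28 − 9·3
1 = −9·171 + 55·28
1 = 55·199 − 64·171
So 171·(-64) ≡ 1 (mod 199), giving 171⁻¹ ≡ 135.
x ≡ 171⁻¹·78 ≡ 135·78 ≡ 182 (mod 199).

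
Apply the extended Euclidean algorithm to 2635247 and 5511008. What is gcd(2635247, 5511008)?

1

Repeated division:
5511008 = 2*2635247 + 240514
2635247 = 10*240514 + 230107
240514 = 1*230107 + 10407
230107 = 22*10407 + 1153
10407 = 9*1153 + 30
1153 = 38*30 + 13
30 = 2*13 + 4
13 = 3*4 + 1
4 = 4*1 + 0
gcd(2635247, 5511008) = 1.
Back-substituting:
1 = 13 − 3·4
1 = −3·30 + 7·13
1 = 7·1153 − 269·30
1 = −269·10407 + 2428·1153
1 = 2428·230107 − 53685·10407
1 = −53685·240514 + 56113·230107
1 = 56113·2635247 − 614815·240514
1 = −614815·5511008 + 1285743·2635247
So 1 = (-614815)·5511008 + (1285743)·2635247.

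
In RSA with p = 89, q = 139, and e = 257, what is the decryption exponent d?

φ(n) = (p−1)(q−1) = 88·138 = 12144.
Need d with 257·d ≡ 1 (mod 12144). Apply the extended Euclidean algorithm:
12144 = 47*257 + 65
257 = 3*65 + 62
65 = 1*62 + 3
62 = 20*3 + 2
3 = 1*2 + 1
2 = 2*1 + 0
Back-substitute:
1 = 3 − 2
1 = −62 + 21·3
1 = 21·65 − 22·62
1 = −22·257 + 87·65
1 = 87·12144 − 4111·257
So 257·(-4111) ≡ 1 (mod 12144), hence d ≡ -4111 ≡ 8033 (mod 12144).

8033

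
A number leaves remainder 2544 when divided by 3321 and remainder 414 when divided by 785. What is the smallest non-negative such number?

1663044

Write x = 2544 + 3321·k. Then 3321·k ≡ 414 − 2544 ≡ 225 (mod 785).
Need 3321⁻¹ mod 785. Extended Euclid on (785, 181):
785 = 4×181 + 61
181 = 2×61 + 59
61 = 1×59 + 2
59 = 29×2 + 1
2 = 2×1 + 0
Back-substitute:
1 = 59 − 29·2
1 = −29·61 + 30·59
1 = 30·181 − 89·61
1 = −89·785 + 386·181
3321⁻¹ ≡ 386 (mod 785), so k ≡ 386·225 ≡ 500 (mod 785).
x = 2544 + 3321·500 = 1663044.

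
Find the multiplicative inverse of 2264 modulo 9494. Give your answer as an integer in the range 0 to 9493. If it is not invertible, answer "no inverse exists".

no inverse exists

Euclidean algorithm on 9494, 2264:
9494 = 4·2264 + 438
2264 = 5·438 + 74
438 = 5·74 + 68
74 = 1·68 + 6
68 = 11·6 + 2
6 = 3·2 + 0
The gcd is 2, not 1, hence no inverse exists.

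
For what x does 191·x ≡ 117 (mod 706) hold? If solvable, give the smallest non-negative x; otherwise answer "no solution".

First find gcd(191, 706):
706 = 3*191 + 133
191 = 1*133 + 58
133 = 2*58 + 17
58 = 3*17 + 7
17 = 2*7 + 3
7 = 2*3 + 1
3 = 3*1 + 0
gcd = 1, so a unique solution mod 706 exists.
Back-substitute for the Bézout coefficients:
1 = 7 − 2·3
1 = −2·17 + 5·7
1 = 5·58 − 17·17
1 = −17·133 + 39·58
1 = 39·191 − 56·133
1 = −56·706 + 207·191
So 191·(207) ≡ 1 (mod 706), giving 191⁻¹ ≡ 207.
x ≡ 191⁻¹·117 ≡ 207·117 ≡ 215 (mod 706).

215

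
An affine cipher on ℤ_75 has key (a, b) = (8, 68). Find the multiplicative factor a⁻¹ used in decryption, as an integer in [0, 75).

Apply the Euclidean algorithm to 75 and 8:
75 = 9*8 + 3
8 = 2*3 + 2
3 = 1*2 + 1
2 = 2*1 + 0
The gcd is 1. Working backward:
1 = 3 − 2
1 = −8 + 3·3
1 = 3·75 − 28·8
Thus 8·(-28) ≡ 1 (mod 75); reducing, -28 mod 75 = 47.

47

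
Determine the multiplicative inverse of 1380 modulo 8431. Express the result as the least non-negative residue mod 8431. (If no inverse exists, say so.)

2010

Extended Euclidean algorithm:
8431 = 6*1380 + 151
1380 = 9*151 + 21
151 = 7*21 + 4
21 = 5*4 + 1
4 = 4*1 + 0
gcd = 1, so the inverse exists. Back-substitute:
1 = 21 − 5·4
1 = −5·151 + 36·21
1 = 36·1380 − 329·151
1 = −329·8431 + 2010·1380
So 1380·2010 ≡ 1 (mod 8431).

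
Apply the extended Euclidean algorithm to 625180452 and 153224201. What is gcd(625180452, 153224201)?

13

Euclidean algorithm:
625180452 = 4*153224201 + 12283648
153224201 = 12*12283648 + 5820425
12283648 = 2*5820425 + 642798
5820425 = 9*642798 + 35243
642798 = 18*35243 + 8424
35243 = 4*8424 + 1547
8424 = 5*1547 + 689
1547 = 2*689 + 169
689 = 4*169 + 13
169 = 13*13 + 0
gcd(625180452, 153224201) = 13.
Working backward:
13 = 689 − 4·169
13 = −4·1547 + 9·689
13 = 9·8424 − 49·1547
13 = −49·35243 + 205·8424
13 = 205·642798 − 3739·35243
13 = −3739·5820425 + 33856·642798
13 = 33856·12283648 − 71451·5820425
13 = −71451·153224201 + 891268·12283648
13 = 891268·625180452 − 3636523·153224201
So 13 = (891268)·625180452 + (-3636523)·153224201.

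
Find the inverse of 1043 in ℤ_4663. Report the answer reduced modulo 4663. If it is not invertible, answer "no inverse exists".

1529

Extended Euclidean algorithm:
4663 = 4×1043 + 491
1043 = 2×491 + 61
491 = 8×61 + 3
61 = 20×3 + 1
3 = 3×1 + 0
The gcd is 1. Working backward:
1 = 61 − 20·3
1 = −20·491 + 161·61
1 = 161·1043 − 342·491
1 = −342·4663 + 1529·1043
So 1043·1529 ≡ 1 (mod 4663).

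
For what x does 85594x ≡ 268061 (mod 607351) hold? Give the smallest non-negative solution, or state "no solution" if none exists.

First find gcd(85594, 607351):
607351 = 7×85594 + 8193
85594 = 10×8193 + 3664
8193 = 2×3664 + 865
3664 = 4×865 + 204
865 = 4×204 + 49
204 = 4×49 + 8
49 = 6×8 + 1
8 = 8×1 + 0
gcd = 1, so a unique solution mod 607351 exists.
Back-substitute for the Bézout coefficients:
1 = 49 − 6·8
1 = −6·204 + 25·49
1 = 25·865 − 106·204
1 = −106·3664 + 449·865
1 = 449·8193 − 1004·3664
1 = −1004·85594 + 10489·8193
1 = 10489·607351 − 74427·85594
So 85594·(-74427) ≡ 1 (mod 607351), giving 85594⁻¹ ≡ 532924.
x ≡ 85594⁻¹·268061 ≡ 532924·268061 ≡ 504303 (mod 607351).

504303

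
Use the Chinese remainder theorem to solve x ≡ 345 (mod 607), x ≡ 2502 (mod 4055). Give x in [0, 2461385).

Write x = 345 + 607·k. Then 607·k ≡ 2502 − 345 ≡ 2157 (mod 4055).
Need 607⁻¹ mod 4055. Extended Euclid on (4055, 607):
4055 = 6*607 + 413
607 = 1*413 + 194
413 = 2*194 + 25
194 = 7*25 + 19
25 = 1*19 + 6
19 = 3*6 + 1
6 = 6*1 + 0
Back-substitute:
1 = 19 − 3·6
1 = −3·25 + 4·19
1 = 4·194 − 31·25
1 = −31·413 + 66·194
1 = 66·607 − 97·413
1 = −97·4055 + 648·607
607⁻¹ ≡ 648 (mod 4055), so k ≡ 648·2157 ≡ 2816 (mod 4055).
x = 345 + 607·2816 = 1709657.

1709657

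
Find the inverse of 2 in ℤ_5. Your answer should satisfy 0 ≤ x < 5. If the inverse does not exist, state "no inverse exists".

3

Apply the Euclidean algorithm to 5 and 2:
5 = 2×2 + 1
2 = 2×1 + 0
The gcd is 1. Working backward:
1 = 5 − 2·2
Thus 2·(-2) ≡ 1 (mod 5); reducing, -2 mod 5 = 3.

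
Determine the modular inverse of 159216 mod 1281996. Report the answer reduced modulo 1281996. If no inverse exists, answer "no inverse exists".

no inverse exists

Euclidean algorithm on 1281996, 159216:
1281996 = 8×159216 + 8268
159216 = 19×8268 + 2124
8268 = 3×2124 + 1896
2124 = 1×1896 + 228
1896 = 8×228 + 72
228 = 3×72 + 12
72 = 6×12 + 0
The gcd is 12, not 1, hence no inverse exists.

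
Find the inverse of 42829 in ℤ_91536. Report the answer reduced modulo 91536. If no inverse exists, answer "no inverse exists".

Extended Euclidean algorithm:
91536 = 2×42829 + 5878
42829 = 7×5878 + 1683
5878 = 3×1683 + 829
1683 = 2×829 + 25
829 = 33×25 + 4
25 = 6×4 + 1
4 = 4×1 + 0
Since gcd(42829, 91536) = 1, back-substitute to write 1 as a combination:
1 = 25 − 6·4
1 = −6·829 + 199·25
1 = 199·1683 − 404·829
1 = −404·5878 + 1411·1683
1 = 1411·42829 − 10281·5878
1 = −10281·91536 + 21973·42829
So 42829·21973 ≡ 1 (mod 91536).

21973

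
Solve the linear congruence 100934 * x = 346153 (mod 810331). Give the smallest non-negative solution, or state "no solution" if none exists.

506374

First find gcd(100934, 810331):
810331 = 8×100934 + 2859
100934 = 35×2859 + 869
2859 = 3×869 + 252
869 = 3×252 + 113
252 = 2×113 + 26
113 = 4×26 + 9
26 = 2×9 + 8
9 = 1×8 + 1
8 = 8×1 + 0
gcd = 1, so a unique solution mod 810331 exists.
Back-substitute for the Bézout coefficients:
1 = 9 − 8
1 = −26 + 3·9
1 = 3·113 − 13·26
1 = −13·252 + 29·113
1 = 29·869 − 100·252
1 = −100·2859 + 329·869
1 = 329·100934 − 11615·2859
1 = −11615·810331 + 93249·100934
So 100934·(93249) ≡ 1 (mod 810331), giving 100934⁻¹ ≡ 93249.
x ≡ 100934⁻¹·346153 ≡ 93249·346153 ≡ 506374 (mod 810331).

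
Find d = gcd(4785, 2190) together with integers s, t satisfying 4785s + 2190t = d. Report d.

15

Euclidean algorithm:
4785 = 2*2190 + 405
2190 = 5*405 + 165
405 = 2*165 + 75
165 = 2*75 + 15
75 = 5*15 + 0
gcd(4785, 2190) = 15.
Back-substituting:
15 = 165 − 2·75
15 = −2·405 + 5·165
15 = 5·2190 − 27·405
15 = −27·4785 + 59·2190
So 15 = (-27)·4785 + (59)·2190.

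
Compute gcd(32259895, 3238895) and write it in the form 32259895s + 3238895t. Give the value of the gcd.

Apply Euclid's algorithm to 32259895 and 3238895:
32259895 = 9·3238895 + 3109840
3238895 = 1·3109840 + 129055
3109840 = 24·129055 + 12520
129055 = 10·12520 + 3855
12520 = 3·3855 + 955
3855 = 4·955 + 35
955 = 27·35 + 10
35 = 3·10 + 5
10 = 2·5 + 0
gcd(32259895, 3238895) = 5.
Back-substituting:
5 = 35 − 3·10
5 = −3·955 + 82·35
5 = 82·3855 − 331·955
5 = −331·12520 + 1075·3855
5 = 1075·129055 − 11081·12520
5 = −11081·3109840 + 267019·129055
5 = 267019·3238895 − 278100·3109840
5 = −278100·32259895 + 2769919·3238895
So 5 = (-278100)·32259895 + (2769919)·3238895.

5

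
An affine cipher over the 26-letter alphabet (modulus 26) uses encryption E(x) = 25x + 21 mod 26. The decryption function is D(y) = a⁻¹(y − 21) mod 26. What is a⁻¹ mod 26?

Run Euclid on (26, 25):
26 = 1·25 + 1
25 = 25·1 + 0
gcd = 1, so the inverse exists. Back-substitute:
1 = 26 − 25
Hence 25⁻¹ ≡ -1 ≡ 25 (mod 26).

25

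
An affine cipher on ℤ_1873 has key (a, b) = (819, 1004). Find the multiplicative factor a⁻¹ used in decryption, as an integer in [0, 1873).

gcd(1873, 819) by repeated division:
1873 = 2*819 + 235
819 = 3*235 + 114
235 = 2*114 + 7
114 = 16*7 + 2
7 = 3*2 + 1
2 = 2*1 + 0
Since gcd(819, 1873) = 1, back-substitute to write 1 as a combination:
1 = 7 − 3·2
1 = −3·114 + 49·7
1 = 49·235 − 101·114
1 = −101·819 + 352·235
1 = 352·1873 − 805·819
So 819·(-805) ≡ 1 (mod 1873), and -805 ≡ 1068 (mod 1873).

1068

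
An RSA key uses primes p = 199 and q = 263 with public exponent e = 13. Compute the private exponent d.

φ(n) = (p−1)(q−1) = 198·262 = 51876.
Need d with 13·d ≡ 1 (mod 51876). Apply the extended Euclidean algorithm:
51876 = 3990*13 + 6
13 = 2*6 + 1
6 = 6*1 + 0
Back-substitute:
1 = 13 − 2·6
1 = −2·51876 + 7981·13
So 13·7981 ≡ 1 (mod 51876), hence d = 7981.

7981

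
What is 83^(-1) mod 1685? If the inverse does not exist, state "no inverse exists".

1482

gcd(1685, 83) by repeated division:
1685 = 20·83 + 25
83 = 3·25 + 8
25 = 3·8 + 1
8 = 8·1 + 0
The gcd is 1. Working backward:
1 = 25 − 3·8
1 = −3·83 + 10·25
1 = 10·1685 − 203·83
Hence 83⁻¹ ≡ -203 ≡ 1482 (mod 1685).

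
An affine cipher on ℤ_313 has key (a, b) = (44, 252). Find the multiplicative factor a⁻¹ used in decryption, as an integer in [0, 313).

Extended Euclidean algorithm:
313 = 7×44 + 5
44 = 8×5 + 4
5 = 1×4 + 1
4 = 4×1 + 0
The gcd is 1. Working backward:
1 = 5 − 4
1 = −44 + 9·5
1 = 9·313 − 64·44
Thus 44·(-64) ≡ 1 (mod 313); reducing, -64 mod 313 = 249.

249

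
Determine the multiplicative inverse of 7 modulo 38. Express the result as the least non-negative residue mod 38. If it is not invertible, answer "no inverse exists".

11

Run Euclid on (38, 7):
38 = 5×7 + 3
7 = 2×3 + 1
3 = 3×1 + 0
gcd = 1, so the inverse exists. Back-substitute:
1 = 7 − 2·3
1 = −2·38 + 11·7
So 7·11 ≡ 1 (mod 38).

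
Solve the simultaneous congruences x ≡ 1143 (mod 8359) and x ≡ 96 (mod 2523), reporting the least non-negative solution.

Write x = 1143 + 8359·k. Then 8359·k ≡ 96 − 1143 ≡ 1476 (mod 2523).
Need 8359⁻¹ mod 2523. Extended Euclid on (2523, 790):
2523 = 3×790 + 153
790 = 5×153 + 25
153 = 6×25 + 3
25 = 8×3 + 1
3 = 3×1 + 0
Back-substitute:
1 = 25 − 8·3
1 = −8·153 + 49·25
1 = 49·790 − 253·153
1 = −253·2523 + 808·790
8359⁻¹ ≡ 808 (mod 2523), so k ≡ 808·1476 ≡ 1752 (mod 2523).
x = 1143 + 8359·1752 = 14646111.

14646111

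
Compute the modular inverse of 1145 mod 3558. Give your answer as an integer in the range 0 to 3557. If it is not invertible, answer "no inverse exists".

gcd(3558, 1145) by repeated division:
3558 = 3·1145 + 123
1145 = 9·123 + 38
123 = 3·38 + 9
38 = 4·9 + 2
9 = 4·2 + 1
2 = 2·1 + 0
The gcd is 1. Working backward:
1 = 9 − 4·2
1 = −4·38 + 17·9
1 = 17·123 − 55·38
1 = −55·1145 + 512·123
1 = 512·3558 − 1591·1145
So 1145·(-1591) ≡ 1 (mod 3558), and -1591 ≡ 1967 (mod 3558).

1967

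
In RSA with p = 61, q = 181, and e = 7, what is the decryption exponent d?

1543

φ(n) = (p−1)(q−1) = 60·180 = 10800.
Need d with 7·d ≡ 1 (mod 10800). Apply the extended Euclidean algorithm:
10800 = 1542×7 + 6
7 = 1×6 + 1
6 = 6×1 + 0
Back-substitute:
1 = 7 − 6
1 = −10800 + 1543·7
So 7·1543 ≡ 1 (mod 10800), hence d = 1543.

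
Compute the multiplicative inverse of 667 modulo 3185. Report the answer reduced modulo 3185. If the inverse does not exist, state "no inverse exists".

Apply the Euclidean algorithm to 3185 and 667:
3185 = 4*667 + 517
667 = 1*517 + 150
517 = 3*150 + 67
150 = 2*67 + 16
67 = 4*16 + 3
16 = 5*3 + 1
3 = 3*1 + 0
Since gcd(667, 3185) = 1, back-substitute to write 1 as a combination:
1 = 16 − 5·3
1 = −5·67 + 21·16
1 = 21·150 − 47·67
1 = −47·517 + 162·150
1 = 162·667 − 209·517
1 = −209·3185 + 998·667
So 667·998 ≡ 1 (mod 3185).

998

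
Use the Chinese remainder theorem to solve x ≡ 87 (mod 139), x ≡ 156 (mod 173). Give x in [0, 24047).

16072

Write x = 87 + 139·k. Then 139·k ≡ 156 − 87 ≡ 69 (mod 173).
Need 139⁻¹ mod 173. Extended Euclid on (173, 139):
173 = 1×139 + 34
139 = 4×34 + 3
34 = 11×3 + 1
3 = 3×1 + 0
Back-substitute:
1 = 34 − 11·3
1 = −11·139 + 45·34
1 = 45·173 − 56·139
139⁻¹ ≡ 117 (mod 173), so k ≡ 117·69 ≡ 115 (mod 173).
x = 87 + 139·115 = 16072.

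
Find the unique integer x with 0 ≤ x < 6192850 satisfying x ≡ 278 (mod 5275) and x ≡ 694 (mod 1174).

Write x = 278 + 5275·k. Then 5275·k ≡ 694 − 278 ≡ 416 (mod 1174).
Need 5275⁻¹ mod 1174. Extended Euclid on (1174, 579):
1174 = 2×579 + 16
579 = 36×16 + 3
16 = 5×3 + 1
3 = 3×1 + 0
Back-substitute:
1 = 16 − 5·3
1 = −5·579 + 181·16
1 = 181·1174 − 367·579
5275⁻¹ ≡ 807 (mod 1174), so k ≡ 807·416 ≡ 1122 (mod 1174).
x = 278 + 5275·1122 = 5918828.

5918828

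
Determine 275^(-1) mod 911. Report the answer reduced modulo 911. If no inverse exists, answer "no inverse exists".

858

Extended Euclidean algorithm:
911 = 3×275 + 86
275 = 3×86 + 17
86 = 5×17 + 1
17 = 17×1 + 0
Since gcd(275, 911) = 1, back-substitute to write 1 as a combination:
1 = 86 − 5·17
1 = −5·275 + 16·86
1 = 16·911 − 53·275
Hence 275⁻¹ ≡ -53 ≡ 858 (mod 911).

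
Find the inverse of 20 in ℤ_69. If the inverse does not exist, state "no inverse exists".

38

Run Euclid on (69, 20):
69 = 3·20 + 9
20 = 2·9 + 2
9 = 4·2 + 1
2 = 2·1 + 0
Since gcd(20, 69) = 1, back-substitute to write 1 as a combination:
1 = 9 − 4·2
1 = −4·20 + 9·9
1 = 9·69 − 31·20
Hence 20⁻¹ ≡ -31 ≡ 38 (mod 69).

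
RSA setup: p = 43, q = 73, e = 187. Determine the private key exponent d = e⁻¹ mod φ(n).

φ(n) = (p−1)(q−1) = 42·72 = 3024.
Need d with 187·d ≡ 1 (mod 3024). Apply the extended Euclidean algorithm:
3024 = 16*187 + 32
187 = 5*32 + 27
32 = 1*27 + 5
27 = 5*5 + 2
5 = 2*2 + 1
2 = 2*1 + 0
Back-substitute:
1 = 5 − 2·2
1 = −2·27 + 11·5
1 = 11·32 − 13·27
1 = −13·187 + 76·32
1 = 76·3024 − 1229·187
So 187·(-1229) ≡ 1 (mod 3024), hence d ≡ -1229 ≡ 1795 (mod 3024).

1795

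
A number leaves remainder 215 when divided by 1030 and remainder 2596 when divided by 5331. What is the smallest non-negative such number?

2662765

Write x = 215 + 1030·k. Then 1030·k ≡ 2596 − 215 ≡ 2381 (mod 5331).
Need 1030⁻¹ mod 5331. Extended Euclid on (5331, 1030):
5331 = 5·1030 + 181
1030 = 5·181 + 125
181 = 1·125 + 56
125 = 2·56 + 13
56 = 4·13 + 4
13 = 3·4 + 1
4 = 4·1 + 0
Back-substitute:
1 = 13 − 3·4
1 = −3·56 + 13·13
1 = 13·125 − 29·56
1 = −29·181 + 42·125
1 = 42·1030 − 239·181
1 = −239·5331 + 1237·1030
1030⁻¹ ≡ 1237 (mod 5331), so k ≡ 1237·2381 ≡ 2585 (mod 5331).
x = 215 + 1030·2585 = 2662765.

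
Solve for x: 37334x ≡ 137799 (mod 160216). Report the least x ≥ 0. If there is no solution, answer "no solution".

gcd(37334, 160216):
160216 = 4·37334 + 10880
37334 = 3·10880 + 4694
10880 = 2·4694 + 1492
4694 = 3·1492 + 218
1492 = 6·218 + 184
218 = 1·184 + 34
184 = 5·34 + 14
34 = 2·14 + 6
14 = 2·6 + 2
6 = 3·2 + 0
gcd = 2, but 2 ∤ 137799, so the congruence has no solution.

no solution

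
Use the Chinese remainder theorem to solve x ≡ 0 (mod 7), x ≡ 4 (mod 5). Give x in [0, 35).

14

Write x = 0 + 7·k. Then 7·k ≡ 4 − 0 ≡ 4 (mod 5).
Need 7⁻¹ mod 5. Extended Euclid on (5, 2):
5 = 2*2 + 1
2 = 2*1 + 0
Back-substitute:
1 = 5 − 2·2
7⁻¹ ≡ 3 (mod 5), so k ≡ 3·4 ≡ 2 (mod 5).
x = 0 + 7·2 = 14.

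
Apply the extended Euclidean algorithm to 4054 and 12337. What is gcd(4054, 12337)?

Repeated division:
12337 = 3·4054 + 175
4054 = 23·175 + 29
175 = 6·29 + 1
29 = 29·1 + 0
gcd(4054, 12337) = 1.
Back-substituting:
1 = 175 − 6·29
1 = −6·4054 + 139·175
1 = 139·12337 − 423·4054
So 1 = (139)·12337 + (-423)·4054.

1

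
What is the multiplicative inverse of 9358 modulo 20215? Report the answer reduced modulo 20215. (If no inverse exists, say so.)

13162

gcd(20215, 9358) by repeated division:
20215 = 2*9358 + 1499
9358 = 6*1499 + 364
1499 = 4*364 + 43
364 = 8*43 + 20
43 = 2*20 + 3
20 = 6*3 + 2
3 = 1*2 + 1
2 = 2*1 + 0
The gcd is 1. Working backward:
1 = 3 − 2
1 = −20 + 7·3
1 = 7·43 − 15·20
1 = −15·364 + 127·43
1 = 127·1499 − 523·364
1 = −523·9358 + 3265·1499
1 = 3265·20215 − 7053·9358
So 9358·(-7053) ≡ 1 (mod 20215), and -7053 ≡ 13162 (mod 20215).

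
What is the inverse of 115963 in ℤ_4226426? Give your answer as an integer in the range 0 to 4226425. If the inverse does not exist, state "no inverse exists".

3181619

Apply the Euclidean algorithm to 4226426 and 115963:
4226426 = 36·115963 + 51758
115963 = 2·51758 + 12447
51758 = 4·12447 + 1970
12447 = 6·1970 + 627
1970 = 3·627 + 89
627 = 7·89 + 4
89 = 22·4 + 1
4 = 4·1 + 0
The gcd is 1. Working backward:
1 = 89 − 22·4
1 = −22·627 + 155·89
1 = 155·1970 − 487·627
1 = −487·12447 + 3077·1970
1 = 3077·51758 − 12795·12447
1 = −12795·115963 + 28667·51758
1 = 28667·4226426 − 1044807·115963
So 115963·(-1044807) ≡ 1 (mod 4226426), and -1044807 ≡ 3181619 (mod 4226426).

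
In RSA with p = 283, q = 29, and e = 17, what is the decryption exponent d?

φ(n) = (p−1)(q−1) = 282·28 = 7896.
Need d with 17·d ≡ 1 (mod 7896). Apply the extended Euclidean algorithm:
7896 = 464×17 + 8
17 = 2×8 + 1
8 = 8×1 + 0
Back-substitute:
1 = 17 − 2·8
1 = −2·7896 + 929·17
So 17·929 ≡ 1 (mod 7896), hence d = 929.

929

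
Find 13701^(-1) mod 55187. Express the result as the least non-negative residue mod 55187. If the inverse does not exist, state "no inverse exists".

3170

Run Euclid on (55187, 13701):
55187 = 4×13701 + 383
13701 = 35×383 + 296
383 = 1×296 + 87
296 = 3×87 + 35
87 = 2×35 + 17
35 = 2×17 + 1
17 = 17×1 + 0
Since gcd(13701, 55187) = 1, back-substitute to write 1 as a combination:
1 = 35 − 2·17
1 = −2·87 + 5·35
1 = 5·296 − 17·87
1 = −17·383 + 22·296
1 = 22·13701 − 787·383
1 = −787·55187 + 3170·13701
So 13701·3170 ≡ 1 (mod 55187).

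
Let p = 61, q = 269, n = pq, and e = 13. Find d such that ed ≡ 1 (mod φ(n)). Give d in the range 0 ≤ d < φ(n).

1237

φ(n) = (p−1)(q−1) = 60·268 = 16080.
Need d with 13·d ≡ 1 (mod 16080). Apply the extended Euclidean algorithm:
16080 = 1236×13 + 12
13 = 1×12 + 1
12 = 12×1 + 0
Back-substitute:
1 = 13 − 12
1 = −16080 + 1237·13
So 13·1237 ≡ 1 (mod 16080), hence d = 1237.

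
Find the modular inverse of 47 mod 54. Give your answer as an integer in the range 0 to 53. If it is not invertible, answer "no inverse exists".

23

Run Euclid on (54, 47):
54 = 1·47 + 7
47 = 6·7 + 5
7 = 1·5 + 2
5 = 2·2 + 1
2 = 2·1 + 0
The gcd is 1. Working backward:
1 = 5 − 2·2
1 = −2·7 + 3·5
1 = 3·47 − 20·7
1 = −20·54 + 23·47
So 47·23 ≡ 1 (mod 54).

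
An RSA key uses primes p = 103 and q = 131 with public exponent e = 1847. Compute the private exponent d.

φ(n) = (p−1)(q−1) = 102·130 = 13260.
Need d with 1847·d ≡ 1 (mod 13260). Apply the extended Euclidean algorithm:
13260 = 7·1847 + 331
1847 = 5·331 + 192
331 = 1·192 + 139
192 = 1·139 + 53
139 = 2·53 + 33
53 = 1·33 + 20
33 = 1·20 + 13
20 = 1·13 + 7
13 = 1·7 + 6
7 = 1·6 + 1
6 = 6·1 + 0
Back-substitute:
1 = 7 − 6
1 = −13 + 2·7
1 = 2·20 − 3·13
1 = −3·33 + 5·20
1 = 5·53 − 8·33
1 = −8·139 + 21·53
1 = 21·192 − 29·139
1 = −29·331 + 50·192
1 = 50·1847 − 279·331
1 = −279·13260 + 2003·1847
So 1847·2003 ≡ 1 (mod 13260), hence d = 2003.

2003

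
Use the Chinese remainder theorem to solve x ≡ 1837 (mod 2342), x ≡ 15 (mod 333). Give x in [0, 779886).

Write x = 1837 + 2342·k. Then 2342·k ≡ 15 − 1837 ≡ 176 (mod 333).
Need 2342⁻¹ mod 333. Extended Euclid on (333, 11):
333 = 30·11 + 3
11 = 3·3 + 2
3 = 1·2 + 1
2 = 2·1 + 0
Back-substitute:
1 = 3 − 2
1 = −11 + 4·3
1 = 4·333 − 121·11
2342⁻¹ ≡ 212 (mod 333), so k ≡ 212·176 ≡ 16 (mod 333).
x = 1837 + 2342·16 = 39309.

39309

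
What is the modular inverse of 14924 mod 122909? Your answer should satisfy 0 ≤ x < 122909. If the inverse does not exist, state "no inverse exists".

Apply the Euclidean algorithm to 122909 and 14924:
122909 = 8*14924 + 3517
14924 = 4*3517 + 856
3517 = 4*856 + 93
856 = 9*93 + 19
93 = 4*19 + 17
19 = 1*17 + 2
17 = 8*2 + 1
2 = 2*1 + 0
gcd = 1, so the inverse exists. Back-substitute:
1 = 17 − 8·2
1 = −8·19 + 9·17
1 = 9·93 − 44·19
1 = −44·856 + 405·93
1 = 405·3517 − 1664·856
1 = −1664·14924 + 7061·3517
1 = 7061·122909 − 58152·14924
So 14924·(-58152) ≡ 1 (mod 122909), and -58152 ≡ 64757 (mod 122909).

64757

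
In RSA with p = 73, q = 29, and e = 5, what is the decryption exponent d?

1613

φ(n) = (p−1)(q−1) = 72·28 = 2016.
Need d with 5·d ≡ 1 (mod 2016). Apply the extended Euclidean algorithm:
2016 = 403·5 + 1
5 = 5·1 + 0
Back-substitute:
1 = 2016 − 403·5
So 5·(-403) ≡ 1 (mod 2016), hence d ≡ -403 ≡ 1613 (mod 2016).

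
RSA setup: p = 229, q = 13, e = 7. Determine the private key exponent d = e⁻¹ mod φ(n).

391

φ(n) = (p−1)(q−1) = 228·12 = 2736.
Need d with 7·d ≡ 1 (mod 2736). Apply the extended Euclidean algorithm:
2736 = 390·7 + 6
7 = 1·6 + 1
6 = 6·1 + 0
Back-substitute:
1 = 7 − 6
1 = −2736 + 391·7
So 7·391 ≡ 1 (mod 2736), hence d = 391.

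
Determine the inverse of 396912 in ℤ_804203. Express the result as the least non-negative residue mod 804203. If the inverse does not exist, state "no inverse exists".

Apply the Euclidean algorithm to 804203 and 396912:
804203 = 2·396912 + 10379
396912 = 38·10379 + 2510
10379 = 4·2510 + 339
2510 = 7·339 + 137
339 = 2·137 + 65
137 = 2·65 + 7
65 = 9·7 + 2
7 = 3·2 + 1
2 = 2·1 + 0
The gcd is 1. Working backward:
1 = 7 − 3·2
1 = −3·65 + 28·7
1 = 28·137 − 59·65
1 = −59·339 + 146·137
1 = 146·2510 − 1081·339
1 = −1081·10379 + 4470·2510
1 = 4470·396912 − 170941·10379
1 = −170941·804203 + 346352·396912
So 396912·346352 ≡ 1 (mod 804203).

346352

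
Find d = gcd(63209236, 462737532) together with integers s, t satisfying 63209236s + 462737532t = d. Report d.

Repeated division:
462737532 = 7·63209236 + 20272880
63209236 = 3·20272880 + 2390596
20272880 = 8·2390596 + 1148112
2390596 = 2·1148112 + 94372
1148112 = 12·94372 + 15648
94372 = 6·15648 + 484
15648 = 32·484 + 160
484 = 3·160 + 4
160 = 40·4 + 0
gcd(63209236, 462737532) = 4.
Back-substituting:
4 = 484 − 3·160
4 = −3·15648 + 97·484
4 = 97·94372 − 585·15648
4 = −585·1148112 + 7117·94372
4 = 7117·2390596 − 14819·1148112
4 = −14819·20272880 + 125669·2390596
4 = 125669·63209236 − 391826·20272880
4 = −391826·462737532 + 2868451·63209236
So 4 = (-391826)·462737532 + (2868451)·63209236.

4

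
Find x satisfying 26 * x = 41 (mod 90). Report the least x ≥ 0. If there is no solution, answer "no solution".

no solution

gcd(26, 90):
90 = 3·26 + 12
26 = 2·12 + 2
12 = 6·2 + 0
gcd = 2, but 2 ∤ 41, so the congruence has no solution.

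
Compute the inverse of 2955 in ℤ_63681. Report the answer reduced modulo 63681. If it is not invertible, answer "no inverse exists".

Euclidean algorithm on 63681, 2955:
63681 = 21×2955 + 1626
2955 = 1×1626 + 1329
1626 = 1×1329 + 297
1329 = 4×297 + 141
297 = 2×141 + 15
141 = 9×15 + 6
15 = 2×6 + 3
6 = 2×3 + 0
gcd(2955, 63681) = 3 ≠ 1, so 2955 has no multiplicative inverse modulo 63681.

no inverse exists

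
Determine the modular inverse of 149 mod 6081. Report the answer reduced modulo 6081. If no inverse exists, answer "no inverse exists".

Apply the Euclidean algorithm to 6081 and 149:
6081 = 40·149 + 121
149 = 1·121 + 28
121 = 4·28 + 9
28 = 3·9 + 1
9 = 9·1 + 0
gcd = 1, so the inverse exists. Back-substitute:
1 = 28 − 3·9
1 = −3·121 + 13·28
1 = 13·149 − 16·121
1 = −16·6081 + 653·149
So 149·653 ≡ 1 (mod 6081).

653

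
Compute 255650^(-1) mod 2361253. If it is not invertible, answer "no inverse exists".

292171

Apply the Euclidean algorithm to 2361253 and 255650:
2361253 = 9*255650 + 60403
255650 = 4*60403 + 14038
60403 = 4*14038 + 4251
14038 = 3*4251 + 1285
4251 = 3*1285 + 396
1285 = 3*396 + 97
396 = 4*97 + 8
97 = 12*8 + 1
8 = 8*1 + 0
Since gcd(255650, 2361253) = 1, back-substitute to write 1 as a combination:
1 = 97 − 12·8
1 = −12·396 + 49·97
1 = 49·1285 − 159·396
1 = −159·4251 + 526·1285
1 = 526·14038 − 1737·4251
1 = −1737·60403 + 7474·14038
1 = 7474·255650 − 31633·60403
1 = −31633·2361253 + 292171·255650
So 255650·292171 ≡ 1 (mod 2361253).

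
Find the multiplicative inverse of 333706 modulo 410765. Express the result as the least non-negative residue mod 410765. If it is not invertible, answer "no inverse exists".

gcd(410765, 333706) by repeated division:
410765 = 1×333706 + 77059
333706 = 4×77059 + 25470
77059 = 3×25470 + 649
25470 = 39×649 + 159
649 = 4×159 + 13
159 = 12×13 + 3
13 = 4×3 + 1
3 = 3×1 + 0
gcd = 1, so the inverse exists. Back-substitute:
1 = 13 − 4·3
1 = −4·159 + 49·13
1 = 49·649 − 200·159
1 = −200·25470 + 7849·649
1 = 7849·77059 − 23747·25470
1 = −23747·333706 + 102837·77059
1 = 102837·410765 − 126584·333706
Thus 333706·(-126584) ≡ 1 (mod 410765); reducing, -126584 mod 410765 = 284181.

284181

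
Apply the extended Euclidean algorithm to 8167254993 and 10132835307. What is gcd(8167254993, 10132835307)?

Apply Euclid's algorithm to 10132835307 and 8167254993:
10132835307 = 1*8167254993 + 1965580314
8167254993 = 4*1965580314 + 304933737
1965580314 = 6*304933737 + 135977892
304933737 = 2*135977892 + 32977953
135977892 = 4*32977953 + 4066080
32977953 = 8*4066080 + 449313
4066080 = 9*449313 + 22263
449313 = 20*22263 + 4053
22263 = 5*4053 + 1998
4053 = 2*1998 + 57
1998 = 35*57 + 3
57 = 19*3 + 0
gcd(8167254993, 10132835307) = 3.
Back-substituting:
3 = 1998 − 35·57
3 = −35·4053 + 71·1998
3 = 71·22263 − 390·4053
3 = −390·449313 + 7871·22263
3 = 7871·4066080 − 71229·449313
3 = −71229·32977953 + 577703·4066080
3 = 577703·135977892 − 2382041·32977953
3 = −2382041·304933737 + 5341785·135977892
3 = 5341785·1965580314 − 34432751·304933737
3 = −34432751·8167254993 + 143072789·1965580314
3 = 143072789·10132835307 − 177505540·8167254993
So 3 = (143072789)·10132835307 + (-177505540)·8167254993.

3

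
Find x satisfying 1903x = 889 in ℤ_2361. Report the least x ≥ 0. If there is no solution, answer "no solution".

First find gcd(1903, 2361):
2361 = 1*1903 + 458
1903 = 4*458 + 71
458 = 6*71 + 32
71 = 2*32 + 7
32 = 4*7 + 4
7 = 1*4 + 3
4 = 1*3 + 1
3 = 3*1 + 0
gcd = 1, so a unique solution mod 2361 exists.
Back-substitute for the Bézout coefficients:
1 = 4 − 3
1 = −7 + 2·4
1 = 2·32 − 9·7
1 = −9·71 + 20·32
1 = 20·458 − 129·71
1 = −129·1903 + 536·458
1 = 536·2361 − 665·1903
So 1903·(-665) ≡ 1 (mod 2361), giving 1903⁻¹ ≡ 1696.
x ≡ 1903⁻¹·889 ≡ 1696·889 ≡ 1426 (mod 2361).

1426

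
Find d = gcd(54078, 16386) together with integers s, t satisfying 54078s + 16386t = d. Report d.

6

Euclidean algorithm:
54078 = 3·16386 + 4920
16386 = 3·4920 + 1626
4920 = 3·1626 + 42
1626 = 38·42 + 30
42 = 1·30 + 12
30 = 2·12 + 6
12 = 2·6 + 0
gcd(54078, 16386) = 6.
Express as a combination:
6 = 30 − 2·12
6 = −2·42 + 3·30
6 = 3·1626 − 116·42
6 = −116·4920 + 351·1626
6 = 351·16386 − 1169·4920
6 = −1169·54078 + 3858·16386
So 6 = (-1169)·54078 + (3858)·16386.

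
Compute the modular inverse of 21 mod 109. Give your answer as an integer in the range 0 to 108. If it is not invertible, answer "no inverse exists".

Run Euclid on (109, 21):
109 = 5*21 + 4
21 = 5*4 + 1
4 = 4*1 + 0
gcd = 1, so the inverse exists. Back-substitute:
1 = 21 − 5·4
1 = −5·109 + 26·21
So 21·26 ≡ 1 (mod 109).

26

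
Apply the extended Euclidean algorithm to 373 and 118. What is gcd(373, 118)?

1

Repeated division:
373 = 3×118 + 19
118 = 6×19 + 4
19 = 4×4 + 3
4 = 1×3 + 1
3 = 3×1 + 0
gcd(373, 118) = 1.
Back-substituting:
1 = 4 − 3
1 = −19 + 5·4
1 = 5·118 − 31·19
1 = −31·373 + 98·118
So 1 = (-31)·373 + (98)·118.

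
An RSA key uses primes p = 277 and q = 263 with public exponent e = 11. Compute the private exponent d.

39443

φ(n) = (p−1)(q−1) = 276·262 = 72312.
Need d with 11·d ≡ 1 (mod 72312). Apply the extended Euclidean algorithm:
72312 = 6573·11 + 9
11 = 1·9 + 2
9 = 4·2 + 1
2 = 2·1 + 0
Back-substitute:
1 = 9 − 4·2
1 = −4·11 + 5·9
1 = 5·72312 − 32869·11
So 11·(-32869) ≡ 1 (mod 72312), hence d ≡ -32869 ≡ 39443 (mod 72312).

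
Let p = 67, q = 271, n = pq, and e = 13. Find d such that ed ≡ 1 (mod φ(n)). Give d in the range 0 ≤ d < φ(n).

φ(n) = (p−1)(q−1) = 66·270 = 17820.
Need d with 13·d ≡ 1 (mod 17820). Apply the extended Euclidean algorithm:
17820 = 1370*13 + 10
13 = 1*10 + 3
10 = 3*3 + 1
3 = 3*1 + 0
Back-substitute:
1 = 10 − 3·3
1 = −3·13 + 4·10
1 = 4·17820 − 5483·13
So 13·(-5483) ≡ 1 (mod 17820), hence d ≡ -5483 ≡ 12337 (mod 17820).

12337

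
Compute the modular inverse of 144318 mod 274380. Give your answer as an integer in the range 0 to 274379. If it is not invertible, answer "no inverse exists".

Compute gcd(144318, 274380):
274380 = 1*144318 + 130062
144318 = 1*130062 + 14256
130062 = 9*14256 + 1758
14256 = 8*1758 + 192
1758 = 9*192 + 30
192 = 6*30 + 12
30 = 2*12 + 6
12 = 2*6 + 0
Since gcd = 6 > 1, 144318 is not a unit mod 274380.

no inverse exists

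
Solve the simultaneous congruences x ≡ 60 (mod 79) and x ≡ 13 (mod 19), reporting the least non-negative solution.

1324

Write x = 60 + 79·k. Then 79·k ≡ 13 − 60 ≡ 10 (mod 19).
Need 79⁻¹ mod 19. Extended Euclid on (19, 3):
19 = 6*3 + 1
3 = 3*1 + 0
Back-substitute:
1 = 19 − 6·3
79⁻¹ ≡ 13 (mod 19), so k ≡ 13·10 ≡ 16 (mod 19).
x = 60 + 79·16 = 1324.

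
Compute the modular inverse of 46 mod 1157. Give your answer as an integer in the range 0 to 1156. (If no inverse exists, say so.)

327

Apply the Euclidean algorithm to 1157 and 46:
1157 = 25*46 + 7
46 = 6*7 + 4
7 = 1*4 + 3
4 = 1*3 + 1
3 = 3*1 + 0
The gcd is 1. Working backward:
1 = 4 − 3
1 = −7 + 2·4
1 = 2·46 − 13·7
1 = −13·1157 + 327·46
So 46·327 ≡ 1 (mod 1157).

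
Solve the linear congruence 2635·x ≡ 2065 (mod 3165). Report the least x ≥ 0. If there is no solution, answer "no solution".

229

First find gcd(2635, 3165):
3165 = 1·2635 + 530
2635 = 4·530 + 515
530 = 1·515 + 15
515 = 34·15 + 5
15 = 3·5 + 0
gcd = 5 and 5 | 2065, so solutions exist. Divide through by 5: 527x ≡ 413 (mod 633).
Now find 527⁻¹ mod 633:
633 = 1·527 + 106
527 = 4·106 + 103
106 = 1·103 + 3
103 = 34·3 + 1
3 = 3·1 + 0
Back-substitute:
1 = 103 − 34·3
1 = −34·106 + 35·103
1 = 35·527 − 174·106
1 = −174·633 + 209·527
So 527⁻¹ ≡ 209 (mod 633).
Then x ≡ 209·413 ≡ 229 (mod 633); the smallest non-negative solution is x = 229.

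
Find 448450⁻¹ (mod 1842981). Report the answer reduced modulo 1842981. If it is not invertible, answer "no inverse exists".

Apply the Euclidean algorithm to 1842981 and 448450:
1842981 = 4·448450 + 49181
448450 = 9·49181 + 5821
49181 = 8·5821 + 2613
5821 = 2·2613 + 595
2613 = 4·595 + 233
595 = 2·233 + 129
233 = 1·129 + 104
129 = 1·104 + 25
104 = 4·25 + 4
25 = 6·4 + 1
4 = 4·1 + 0
Since gcd(448450, 1842981) = 1, back-substitute to write 1 as a combination:
1 = 25 − 6·4
1 = −6·104 + 25·25
1 = 25·129 − 31·104
1 = −31·233 + 56·129
1 = 56·595 − 143·233
1 = −143·2613 + 628·595
1 = 628·5821 − 1399·2613
1 = −1399·49181 + 11820·5821
1 = 11820·448450 − 107779·49181
1 = −107779·1842981 + 442936·448450
So 448450·442936 ≡ 1 (mod 1842981).

442936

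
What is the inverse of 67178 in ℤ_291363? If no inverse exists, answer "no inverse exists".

94364

Run Euclid on (291363, 67178):
291363 = 4×67178 + 22651
67178 = 2×22651 + 21876
22651 = 1×21876 + 775
21876 = 28×775 + 176
775 = 4×176 + 71
176 = 2×71 + 34
71 = 2×34 + 3
34 = 11×3 + 1
3 = 3×1 + 0
The gcd is 1. Working backward:
1 = 34 − 11·3
1 = −11·71 + 23·34
1 = 23·176 − 57·71
1 = −57·775 + 251·176
1 = 251·21876 − 7085·775
1 = −7085·22651 + 7336·21876
1 = 7336·67178 − 21757·22651
1 = −21757·291363 + 94364·67178
So 67178·94364 ≡ 1 (mod 291363).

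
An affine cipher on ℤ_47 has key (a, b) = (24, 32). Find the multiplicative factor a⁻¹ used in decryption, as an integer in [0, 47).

2

Run Euclid on (47, 24):
47 = 1×24 + 23
24 = 1×23 + 1
23 = 23×1 + 0
Since gcd(24, 47) = 1, back-substitute to write 1 as a combination:
1 = 24 − 23
1 = −47 + 2·24
So 24·2 ≡ 1 (mod 47).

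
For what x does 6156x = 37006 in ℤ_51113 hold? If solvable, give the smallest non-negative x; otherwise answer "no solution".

First find gcd(6156, 51113):
51113 = 8·6156 + 1865
6156 = 3·1865 + 561
1865 = 3·561 + 182
561 = 3·182 + 15
182 = 12·15 + 2
15 = 7·2 + 1
2 = 2·1 + 0
gcd = 1, so a unique solution mod 51113 exists.
Back-substitute for the Bézout coefficients:
1 = 15 − 7·2
1 = −7·182 + 85·15
1 = 85·561 − 262·182
1 = −262·1865 + 871·561
1 = 871·6156 − 2875·1865
1 = −2875·51113 + 23871·6156
So 6156·(23871) ≡ 1 (mod 51113), giving 6156⁻¹ ≡ 23871.
x ≡ 6156⁻¹·37006 ≡ 23871·37006 ≡ 35360 (mod 51113).

35360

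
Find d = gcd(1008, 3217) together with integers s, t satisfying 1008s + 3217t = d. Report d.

1

Euclidean algorithm:
3217 = 3×1008 + 193
1008 = 5×193 + 43
193 = 4×43 + 21
43 = 2×21 + 1
21 = 21×1 + 0
gcd(1008, 3217) = 1.
Back-substituting:
1 = 43 − 2·21
1 = −2·193 + 9·43
1 = 9·1008 − 47·193
1 = −47·3217 + 150·1008
So 1 = (-47)·3217 + (150)·1008.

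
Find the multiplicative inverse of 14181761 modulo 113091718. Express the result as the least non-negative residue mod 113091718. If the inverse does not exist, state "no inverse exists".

108575477

Run Euclid on (113091718, 14181761):
113091718 = 7*14181761 + 13819391
14181761 = 1*13819391 + 362370
13819391 = 38*362370 + 49331
362370 = 7*49331 + 17053
49331 = 2*17053 + 15225
17053 = 1*15225 + 1828
15225 = 8*1828 + 601
1828 = 3*601 + 25
601 = 24*25 + 1
25 = 25*1 + 0
Since gcd(14181761, 113091718) = 1, back-substitute to write 1 as a combination:
1 = 601 − 24·25
1 = −24·1828 + 73·601
1 = 73·15225 − 608·1828
1 = −608·17053 + 681·15225
1 = 681·49331 − 1970·17053
1 = −1970·362370 + 14471·49331
1 = 14471·13819391 − 551868·362370
1 = −551868·14181761 + 566339·13819391
1 = 566339·113091718 − 4516241·14181761
So 14181761·(-4516241) ≡ 1 (mod 113091718), and -4516241 ≡ 108575477 (mod 113091718).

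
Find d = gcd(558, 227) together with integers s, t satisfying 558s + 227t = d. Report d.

Apply Euclid's algorithm to 558 and 227:
558 = 2*227 + 104
227 = 2*104 + 19
104 = 5*19 + 9
19 = 2*9 + 1
9 = 9*1 + 0
gcd(558, 227) = 1.
Back-substituting:
1 = 19 − 2·9
1 = −2·104 + 11·19
1 = 11·227 − 24·104
1 = −24·558 + 59·227
So 1 = (-24)·558 + (59)·227.

1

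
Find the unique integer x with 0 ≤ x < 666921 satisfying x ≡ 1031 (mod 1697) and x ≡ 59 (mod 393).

Write x = 1031 + 1697·k. Then 1697·k ≡ 59 − 1031 ≡ 207 (mod 393).
Need 1697⁻¹ mod 393. Extended Euclid on (393, 125):
393 = 3·125 + 18
125 = 6·18 + 17
18 = 1·17 + 1
17 = 17·1 + 0
Back-substitute:
1 = 18 − 17
1 = −125 + 7·18
1 = 7·393 − 22·125
1697⁻¹ ≡ 371 (mod 393), so k ≡ 371·207 ≡ 162 (mod 393).
x = 1031 + 1697·162 = 275945.

275945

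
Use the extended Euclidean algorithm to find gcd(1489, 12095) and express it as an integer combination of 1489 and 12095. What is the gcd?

Repeated division:
12095 = 8×1489 + 183
1489 = 8×183 + 25
183 = 7×25 + 8
25 = 3×8 + 1
8 = 8×1 + 0
gcd(1489, 12095) = 1.
Back-substituting:
1 = 25 − 3·8
1 = −3·183 + 22·25
1 = 22·1489 − 179·183
1 = −179·12095 + 1454·1489
So 1 = (-179)·12095 + (1454)·1489.

1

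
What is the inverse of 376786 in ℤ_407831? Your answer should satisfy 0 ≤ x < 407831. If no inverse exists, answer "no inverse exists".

309187

Run Euclid on (407831, 376786):
407831 = 1×376786 + 31045
376786 = 12×31045 + 4246
31045 = 7×4246 + 1323
4246 = 3×1323 + 277
1323 = 4×277 + 215
277 = 1×215 + 62
215 = 3×62 + 29
62 = 2×29 + 4
29 = 7×4 + 1
4 = 4×1 + 0
The gcd is 1. Working backward:
1 = 29 − 7·4
1 = −7·62 + 15·29
1 = 15·215 − 52·62
1 = −52·277 + 67·215
1 = 67·1323 − 320·277
1 = −320·4246 + 1027·1323
1 = 1027·31045 − 7509·4246
1 = −7509·376786 + 91135·31045
1 = 91135·407831 − 98644·376786
So 376786·(-98644) ≡ 1 (mod 407831), and -98644 ≡ 309187 (mod 407831).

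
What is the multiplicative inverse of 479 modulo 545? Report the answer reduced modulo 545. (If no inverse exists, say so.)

289

Apply the Euclidean algorithm to 545 and 479:
545 = 1·479 + 66
479 = 7·66 + 17
66 = 3·17 + 15
17 = 1·15 + 2
15 = 7·2 + 1
2 = 2·1 + 0
gcd = 1, so the inverse exists. Back-substitute:
1 = 15 − 7·2
1 = −7·17 + 8·15
1 = 8·66 − 31·17
1 = −31·479 + 225·66
1 = 225·545 − 256·479
Hence 479⁻¹ ≡ -256 ≡ 289 (mod 545).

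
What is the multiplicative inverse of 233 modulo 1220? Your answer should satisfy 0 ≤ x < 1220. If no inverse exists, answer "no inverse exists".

Extended Euclidean algorithm:
1220 = 5×233 + 55
233 = 4×55 + 13
55 = 4×13 + 3
13 = 4×3 + 1
3 = 3×1 + 0
Since gcd(233, 1220) = 1, back-substitute to write 1 as a combination:
1 = 13 − 4·3
1 = −4·55 + 17·13
1 = 17·233 − 72·55
1 = −72·1220 + 377·233
So 233·377 ≡ 1 (mod 1220).

377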